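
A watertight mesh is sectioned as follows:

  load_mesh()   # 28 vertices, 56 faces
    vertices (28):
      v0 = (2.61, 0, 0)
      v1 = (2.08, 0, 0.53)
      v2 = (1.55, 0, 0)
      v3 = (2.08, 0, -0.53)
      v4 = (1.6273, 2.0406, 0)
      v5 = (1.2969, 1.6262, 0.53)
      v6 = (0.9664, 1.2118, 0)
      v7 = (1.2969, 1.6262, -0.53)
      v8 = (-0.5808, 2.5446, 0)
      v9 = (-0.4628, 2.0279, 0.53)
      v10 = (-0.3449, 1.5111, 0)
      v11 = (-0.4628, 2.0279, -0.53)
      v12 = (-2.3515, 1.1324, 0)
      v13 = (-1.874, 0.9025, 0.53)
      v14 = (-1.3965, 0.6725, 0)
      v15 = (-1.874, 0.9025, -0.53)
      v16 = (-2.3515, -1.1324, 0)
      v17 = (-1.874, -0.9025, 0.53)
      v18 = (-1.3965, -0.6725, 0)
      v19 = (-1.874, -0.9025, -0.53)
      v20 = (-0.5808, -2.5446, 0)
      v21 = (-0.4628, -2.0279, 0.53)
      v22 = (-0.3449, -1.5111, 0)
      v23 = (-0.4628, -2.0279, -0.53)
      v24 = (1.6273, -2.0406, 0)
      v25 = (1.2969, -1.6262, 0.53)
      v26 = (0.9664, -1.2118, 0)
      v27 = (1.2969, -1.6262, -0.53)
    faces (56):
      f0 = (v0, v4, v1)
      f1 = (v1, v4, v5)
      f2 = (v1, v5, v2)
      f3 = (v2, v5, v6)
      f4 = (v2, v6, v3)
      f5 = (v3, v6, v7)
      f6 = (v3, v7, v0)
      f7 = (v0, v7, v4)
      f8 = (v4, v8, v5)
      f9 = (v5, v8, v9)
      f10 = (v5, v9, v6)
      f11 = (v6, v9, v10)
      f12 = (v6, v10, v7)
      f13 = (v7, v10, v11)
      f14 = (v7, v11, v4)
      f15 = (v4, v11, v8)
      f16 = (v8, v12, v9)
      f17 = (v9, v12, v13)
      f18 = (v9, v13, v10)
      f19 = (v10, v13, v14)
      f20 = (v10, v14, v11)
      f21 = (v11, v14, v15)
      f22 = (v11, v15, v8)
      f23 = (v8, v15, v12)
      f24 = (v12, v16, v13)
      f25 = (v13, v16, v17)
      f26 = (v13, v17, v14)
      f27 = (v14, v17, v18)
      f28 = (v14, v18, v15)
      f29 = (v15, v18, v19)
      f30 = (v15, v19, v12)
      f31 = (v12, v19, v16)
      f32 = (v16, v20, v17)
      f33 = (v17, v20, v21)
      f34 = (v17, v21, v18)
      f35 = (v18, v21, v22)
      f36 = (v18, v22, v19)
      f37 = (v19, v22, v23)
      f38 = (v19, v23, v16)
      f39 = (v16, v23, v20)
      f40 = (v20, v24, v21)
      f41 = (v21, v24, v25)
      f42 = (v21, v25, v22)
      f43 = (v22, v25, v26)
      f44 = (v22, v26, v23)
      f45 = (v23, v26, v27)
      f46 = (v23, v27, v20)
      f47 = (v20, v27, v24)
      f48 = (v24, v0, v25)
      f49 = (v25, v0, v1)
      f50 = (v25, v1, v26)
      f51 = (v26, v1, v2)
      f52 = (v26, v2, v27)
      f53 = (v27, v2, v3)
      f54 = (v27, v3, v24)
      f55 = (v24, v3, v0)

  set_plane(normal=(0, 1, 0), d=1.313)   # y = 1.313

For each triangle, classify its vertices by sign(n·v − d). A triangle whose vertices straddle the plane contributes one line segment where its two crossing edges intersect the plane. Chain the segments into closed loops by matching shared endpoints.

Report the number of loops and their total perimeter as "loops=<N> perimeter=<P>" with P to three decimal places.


loops=2 perimeter=7.437

Straddling triangles (18 of 56):
  (v0,v4,v1) [-+-] → (1.97769, 1.313, 0)–(1.78872, 1.313, 0.188978)  len=0.2673
  (v1,v4,v5) [-++] → (1.78872, 1.313, 0.188978)–(1.44772, 1.313, 0.53)  len=0.4823
  (v1,v5,v2) [-+-] → (1.44772, 1.313, 0.53)–(1.34565, 1.313, 0.427924)  len=0.1444
  (v2,v5,v6) [-+-] → (1.34565, 1.313, 0.427924)–(1.04711, 1.313, 0.129431)  len=0.4222
  (v3,v6,v7) [--+] → (1.04711, 1.313, -0.129431)–(1.44772, 1.313, -0.53)  len=0.5665
  (v3,v7,v0) [-+-] → (1.44772, 1.313, -0.53)–(1.5498, 1.313, -0.427924)  len=0.1444
  (v0,v7,v4) [-++] → (1.5498, 1.313, -0.427924)–(1.97769, 1.313, 0)  len=0.6052
  (v5,v9,v6) [++-] → (0.789173, 1.313, 0.0657223)–(1.04711, 1.313, 0.129431)  len=0.2657
  (v6,v9,v10) [-++] → (0.789173, 1.313, 0.0657223)–(0.52302, 1.313, 0)  len=0.2741
  (v6,v10,v7) [-++] → (0.52302, 1.313, 0)–(1.04711, 1.313, -0.129431)  len=0.5398
  (v8,v12,v9) [+-+] → (-2.12505, 1.313, 0)–(-1.9706, 1.313, 0.106888)  len=0.1878
  (v9,v12,v13) [+--] → (-1.9706, 1.313, 0.106888)–(-1.35925, 1.313, 0.53)  len=0.7435
  (v9,v13,v10) [+-+] → (-1.35925, 1.313, 0.53)–(-0.842624, 1.313, 0.172516)  len=0.6283
  (v10,v13,v14) [+--] → (-0.842624, 1.313, 0.172516)–(-0.593316, 1.313, 0)  len=0.3032
  (v10,v14,v11) [+-+] → (-0.593316, 1.313, 0)–(-0.955276, 1.313, -0.250454)  len=0.4402
  (v11,v14,v15) [+--] → (-0.955276, 1.313, -0.250454)–(-1.35925, 1.313, -0.53)  len=0.4913
  (v11,v15,v8) [+-+] → (-1.35925, 1.313, -0.53)–(-1.55072, 1.313, -0.397508)  len=0.2328
  (v8,v15,v12) [+--] → (-1.55072, 1.313, -0.397508)–(-2.12505, 1.313, 0)  len=0.6985

Chained into 2 loop(s):
  loop 1: 10 segments, perimeter = 3.7117
  loop 2: 8 segments, perimeter = 3.7255
Total perimeter = 7.437


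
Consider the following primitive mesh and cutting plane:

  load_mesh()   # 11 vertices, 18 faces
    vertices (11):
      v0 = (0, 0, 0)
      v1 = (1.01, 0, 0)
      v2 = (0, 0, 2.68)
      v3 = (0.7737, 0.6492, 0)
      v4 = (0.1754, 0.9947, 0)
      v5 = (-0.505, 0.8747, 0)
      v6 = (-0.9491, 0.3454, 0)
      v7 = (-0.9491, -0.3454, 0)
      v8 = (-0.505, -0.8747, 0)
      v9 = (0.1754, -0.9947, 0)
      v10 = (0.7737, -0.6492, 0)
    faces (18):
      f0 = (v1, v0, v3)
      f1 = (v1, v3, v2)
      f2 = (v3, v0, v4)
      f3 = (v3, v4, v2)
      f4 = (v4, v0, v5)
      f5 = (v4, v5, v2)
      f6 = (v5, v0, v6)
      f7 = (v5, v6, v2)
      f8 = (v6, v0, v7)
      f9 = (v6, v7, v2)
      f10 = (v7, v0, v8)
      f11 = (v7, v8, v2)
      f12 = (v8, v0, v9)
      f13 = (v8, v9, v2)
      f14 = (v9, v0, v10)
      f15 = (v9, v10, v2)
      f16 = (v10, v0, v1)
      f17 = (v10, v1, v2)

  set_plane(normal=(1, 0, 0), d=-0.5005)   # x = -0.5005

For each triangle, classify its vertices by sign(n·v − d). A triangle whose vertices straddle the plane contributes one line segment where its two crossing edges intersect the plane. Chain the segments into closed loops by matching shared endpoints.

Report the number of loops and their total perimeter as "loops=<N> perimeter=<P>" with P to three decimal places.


Straddling triangles (10 of 18):
  (v4,v0,v5) [++-] → (-0.5005, 0.866906, 0)–(-0.5005, 0.875494, 0)  len=0.0086
  (v4,v5,v2) [+-+] → (-0.5005, 0.875494, 0)–(-0.5005, 0.866906, 0.0238812)  len=0.0254
  (v5,v0,v6) [-+-] → (-0.5005, 0.866906, 0)–(-0.5005, 0.182144, 0)  len=0.6848
  (v5,v6,v2) [--+] → (-0.5005, 0.182144, 1.26672)–(-0.5005, 0.866906, 0.0238812)  len=1.4190
  (v6,v0,v7) [-+-] → (-0.5005, 0.182144, 0)–(-0.5005, -0.182144, 0)  len=0.3643
  (v6,v7,v2) [--+] → (-0.5005, -0.182144, 1.26672)–(-0.5005, 0.182144, 1.26672)  len=0.3643
  (v7,v0,v8) [-+-] → (-0.5005, -0.182144, 0)–(-0.5005, -0.866906, 0)  len=0.6848
  (v7,v8,v2) [--+] → (-0.5005, -0.866906, 0.0238812)–(-0.5005, -0.182144, 1.26672)  len=1.4190
  (v8,v0,v9) [-++] → (-0.5005, -0.866906, 0)–(-0.5005, -0.875494, 0)  len=0.0086
  (v8,v9,v2) [-++] → (-0.5005, -0.875494, 0)–(-0.5005, -0.866906, 0.0238812)  len=0.0254

Chained into 1 loop(s):
  loop 1: 10 segments, perimeter = 5.0040
Total perimeter = 5.004

loops=1 perimeter=5.004


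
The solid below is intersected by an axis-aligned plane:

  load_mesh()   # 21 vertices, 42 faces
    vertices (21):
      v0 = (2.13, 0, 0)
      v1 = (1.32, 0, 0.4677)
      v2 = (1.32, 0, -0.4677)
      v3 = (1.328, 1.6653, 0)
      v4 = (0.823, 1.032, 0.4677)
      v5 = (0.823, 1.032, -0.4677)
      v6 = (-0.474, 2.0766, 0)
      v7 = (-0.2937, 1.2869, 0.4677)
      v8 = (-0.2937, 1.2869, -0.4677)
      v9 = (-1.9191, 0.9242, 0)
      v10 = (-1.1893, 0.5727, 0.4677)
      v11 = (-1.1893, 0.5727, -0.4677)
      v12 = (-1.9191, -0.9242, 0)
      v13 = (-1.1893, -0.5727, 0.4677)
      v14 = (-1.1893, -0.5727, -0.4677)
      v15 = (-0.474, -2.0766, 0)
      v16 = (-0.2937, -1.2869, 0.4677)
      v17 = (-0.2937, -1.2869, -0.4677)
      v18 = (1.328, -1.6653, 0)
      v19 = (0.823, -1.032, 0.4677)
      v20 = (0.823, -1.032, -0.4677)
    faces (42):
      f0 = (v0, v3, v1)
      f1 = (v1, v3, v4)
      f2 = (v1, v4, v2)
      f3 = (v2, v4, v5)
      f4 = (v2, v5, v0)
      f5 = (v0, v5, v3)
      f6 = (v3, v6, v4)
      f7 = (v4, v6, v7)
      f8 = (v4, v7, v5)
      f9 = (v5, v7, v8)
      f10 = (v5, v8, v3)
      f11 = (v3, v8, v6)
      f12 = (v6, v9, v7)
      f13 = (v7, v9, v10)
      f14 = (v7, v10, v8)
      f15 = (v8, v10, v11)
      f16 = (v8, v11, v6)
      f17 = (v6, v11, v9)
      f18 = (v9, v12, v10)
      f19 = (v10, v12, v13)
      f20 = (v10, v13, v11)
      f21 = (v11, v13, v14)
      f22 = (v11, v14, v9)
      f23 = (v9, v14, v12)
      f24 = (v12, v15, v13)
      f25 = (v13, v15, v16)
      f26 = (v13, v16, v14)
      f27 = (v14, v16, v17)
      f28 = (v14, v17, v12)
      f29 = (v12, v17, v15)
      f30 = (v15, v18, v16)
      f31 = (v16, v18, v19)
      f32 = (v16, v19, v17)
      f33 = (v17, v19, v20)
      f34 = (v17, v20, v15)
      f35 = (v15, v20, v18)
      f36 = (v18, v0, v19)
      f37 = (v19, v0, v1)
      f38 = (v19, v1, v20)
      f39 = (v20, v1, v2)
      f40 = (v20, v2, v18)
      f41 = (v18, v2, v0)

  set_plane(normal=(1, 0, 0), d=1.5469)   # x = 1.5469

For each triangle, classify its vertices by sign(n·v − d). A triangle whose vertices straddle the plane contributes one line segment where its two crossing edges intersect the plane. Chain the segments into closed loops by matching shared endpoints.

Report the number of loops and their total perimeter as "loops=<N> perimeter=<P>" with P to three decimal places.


loops=1 perimeter=5.027

Straddling triangles (6 of 42):
  (v0,v3,v1) [+--] → (1.5469, 1.21077, 0)–(1.5469, 0, 0.336686)  len=1.2567
  (v2,v5,v0) [--+] → (1.5469, 0.460413, -0.208658)–(1.5469, 0, -0.336686)  len=0.4779
  (v0,v5,v3) [+--] → (1.5469, 0.460413, -0.208658)–(1.5469, 1.21077, 0)  len=0.7788
  (v18,v0,v19) [-+-] → (1.5469, -1.21077, 0)–(1.5469, -0.460413, 0.208658)  len=0.7788
  (v19,v0,v1) [-+-] → (1.5469, -0.460413, 0.208658)–(1.5469, 0, 0.336686)  len=0.4779
  (v18,v2,v0) [--+] → (1.5469, 0, -0.336686)–(1.5469, -1.21077, 0)  len=1.2567

Chained into 1 loop(s):
  loop 1: 6 segments, perimeter = 5.0268
Total perimeter = 5.027


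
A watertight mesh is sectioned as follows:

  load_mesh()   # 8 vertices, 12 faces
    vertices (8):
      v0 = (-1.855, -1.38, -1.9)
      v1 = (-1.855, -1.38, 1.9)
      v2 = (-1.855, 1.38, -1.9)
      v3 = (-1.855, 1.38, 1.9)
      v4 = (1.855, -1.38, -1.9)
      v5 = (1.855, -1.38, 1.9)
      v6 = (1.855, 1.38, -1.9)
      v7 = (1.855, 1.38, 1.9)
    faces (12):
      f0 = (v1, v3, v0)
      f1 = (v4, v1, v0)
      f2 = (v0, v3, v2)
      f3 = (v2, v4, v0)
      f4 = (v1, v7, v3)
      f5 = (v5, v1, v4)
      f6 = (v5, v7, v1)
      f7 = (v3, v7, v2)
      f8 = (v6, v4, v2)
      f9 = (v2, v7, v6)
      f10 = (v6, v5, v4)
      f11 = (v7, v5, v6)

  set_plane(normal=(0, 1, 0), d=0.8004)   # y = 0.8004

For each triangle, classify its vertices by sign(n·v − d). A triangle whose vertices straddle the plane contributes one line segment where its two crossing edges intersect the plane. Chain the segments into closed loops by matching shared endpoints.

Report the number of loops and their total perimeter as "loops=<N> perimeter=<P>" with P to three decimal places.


Straddling triangles (8 of 12):
  (v1,v3,v0) [-+-] → (-1.855, 0.8004, 1.9)–(-1.855, 0.8004, 1.102)  len=0.7980
  (v0,v3,v2) [-++] → (-1.855, 0.8004, 1.102)–(-1.855, 0.8004, -1.9)  len=3.0020
  (v2,v4,v0) [+--] → (-1.0759, 0.8004, -1.9)–(-1.855, 0.8004, -1.9)  len=0.7791
  (v1,v7,v3) [-++] → (1.0759, 0.8004, 1.9)–(-1.855, 0.8004, 1.9)  len=2.9309
  (v5,v7,v1) [-+-] → (1.855, 0.8004, 1.9)–(1.0759, 0.8004, 1.9)  len=0.7791
  (v6,v4,v2) [+-+] → (1.855, 0.8004, -1.9)–(-1.0759, 0.8004, -1.9)  len=2.9309
  (v6,v5,v4) [+--] → (1.855, 0.8004, -1.102)–(1.855, 0.8004, -1.9)  len=0.7980
  (v7,v5,v6) [+-+] → (1.855, 0.8004, 1.9)–(1.855, 0.8004, -1.102)  len=3.0020

Chained into 1 loop(s):
  loop 1: 8 segments, perimeter = 15.0200
Total perimeter = 15.020

loops=1 perimeter=15.020


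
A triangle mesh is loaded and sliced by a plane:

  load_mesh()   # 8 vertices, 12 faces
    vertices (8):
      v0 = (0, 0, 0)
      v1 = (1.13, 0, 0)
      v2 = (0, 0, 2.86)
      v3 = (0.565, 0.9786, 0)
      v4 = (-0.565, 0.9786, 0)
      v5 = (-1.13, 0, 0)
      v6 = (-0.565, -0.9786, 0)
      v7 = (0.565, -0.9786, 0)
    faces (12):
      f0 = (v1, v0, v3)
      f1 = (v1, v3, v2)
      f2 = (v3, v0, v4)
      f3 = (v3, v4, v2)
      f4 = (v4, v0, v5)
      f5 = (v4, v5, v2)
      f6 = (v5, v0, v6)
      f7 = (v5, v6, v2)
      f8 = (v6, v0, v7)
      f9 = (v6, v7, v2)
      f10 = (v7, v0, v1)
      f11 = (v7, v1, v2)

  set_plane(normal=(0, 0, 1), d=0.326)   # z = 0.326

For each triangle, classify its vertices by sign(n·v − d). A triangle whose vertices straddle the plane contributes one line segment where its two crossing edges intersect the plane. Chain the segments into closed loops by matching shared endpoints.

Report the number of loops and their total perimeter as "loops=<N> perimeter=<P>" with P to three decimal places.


Straddling triangles (6 of 12):
  (v1,v3,v2) [--+] → (0.500598, 0.867053, 0.326)–(1.0012, 0, 0.326)  len=1.0012
  (v3,v4,v2) [--+] → (-0.500598, 0.867053, 0.326)–(0.500598, 0.867053, 0.326)  len=1.0012
  (v4,v5,v2) [--+] → (-1.0012, 0, 0.326)–(-0.500598, 0.867053, 0.326)  len=1.0012
  (v5,v6,v2) [--+] → (-0.500598, -0.867053, 0.326)–(-1.0012, 0, 0.326)  len=1.0012
  (v6,v7,v2) [--+] → (0.500598, -0.867053, 0.326)–(-0.500598, -0.867053, 0.326)  len=1.0012
  (v7,v1,v2) [--+] → (1.0012, 0, 0.326)–(0.500598, -0.867053, 0.326)  len=1.0012

Chained into 1 loop(s):
  loop 1: 6 segments, perimeter = 6.0071
Total perimeter = 6.007

loops=1 perimeter=6.007


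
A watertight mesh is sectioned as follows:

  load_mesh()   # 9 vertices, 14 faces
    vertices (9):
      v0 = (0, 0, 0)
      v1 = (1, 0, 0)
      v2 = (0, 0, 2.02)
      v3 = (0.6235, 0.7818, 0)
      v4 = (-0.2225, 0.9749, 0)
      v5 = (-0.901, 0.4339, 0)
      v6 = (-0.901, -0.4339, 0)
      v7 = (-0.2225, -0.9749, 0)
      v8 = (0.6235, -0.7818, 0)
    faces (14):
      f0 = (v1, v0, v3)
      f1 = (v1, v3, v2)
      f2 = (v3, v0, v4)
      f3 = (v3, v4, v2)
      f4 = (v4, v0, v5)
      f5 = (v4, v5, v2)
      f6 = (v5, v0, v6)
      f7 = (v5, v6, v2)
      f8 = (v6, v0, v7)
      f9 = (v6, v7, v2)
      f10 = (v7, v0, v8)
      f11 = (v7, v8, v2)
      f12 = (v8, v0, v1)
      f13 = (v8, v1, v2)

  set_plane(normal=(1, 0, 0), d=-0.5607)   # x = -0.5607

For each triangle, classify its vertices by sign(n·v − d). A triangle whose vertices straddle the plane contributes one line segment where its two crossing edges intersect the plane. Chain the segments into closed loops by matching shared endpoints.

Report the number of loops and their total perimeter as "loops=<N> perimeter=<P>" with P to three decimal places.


loops=1 perimeter=3.707

Straddling triangles (6 of 14):
  (v4,v0,v5) [++-] → (-0.5607, 0.27002, 0)–(-0.5607, 0.705237, 0)  len=0.4352
  (v4,v5,v2) [+-+] → (-0.5607, 0.705237, 0)–(-0.5607, 0.27002, 0.762937)  len=0.8783
  (v5,v0,v6) [-+-] → (-0.5607, 0.27002, 0)–(-0.5607, -0.27002, 0)  len=0.5400
  (v5,v6,v2) [--+] → (-0.5607, -0.27002, 0.762937)–(-0.5607, 0.27002, 0.762937)  len=0.5400
  (v6,v0,v7) [-++] → (-0.5607, -0.27002, 0)–(-0.5607, -0.705237, 0)  len=0.4352
  (v6,v7,v2) [-++] → (-0.5607, -0.705237, 0)–(-0.5607, -0.27002, 0.762937)  len=0.8783

Chained into 1 loop(s):
  loop 1: 6 segments, perimeter = 3.7072
Total perimeter = 3.707


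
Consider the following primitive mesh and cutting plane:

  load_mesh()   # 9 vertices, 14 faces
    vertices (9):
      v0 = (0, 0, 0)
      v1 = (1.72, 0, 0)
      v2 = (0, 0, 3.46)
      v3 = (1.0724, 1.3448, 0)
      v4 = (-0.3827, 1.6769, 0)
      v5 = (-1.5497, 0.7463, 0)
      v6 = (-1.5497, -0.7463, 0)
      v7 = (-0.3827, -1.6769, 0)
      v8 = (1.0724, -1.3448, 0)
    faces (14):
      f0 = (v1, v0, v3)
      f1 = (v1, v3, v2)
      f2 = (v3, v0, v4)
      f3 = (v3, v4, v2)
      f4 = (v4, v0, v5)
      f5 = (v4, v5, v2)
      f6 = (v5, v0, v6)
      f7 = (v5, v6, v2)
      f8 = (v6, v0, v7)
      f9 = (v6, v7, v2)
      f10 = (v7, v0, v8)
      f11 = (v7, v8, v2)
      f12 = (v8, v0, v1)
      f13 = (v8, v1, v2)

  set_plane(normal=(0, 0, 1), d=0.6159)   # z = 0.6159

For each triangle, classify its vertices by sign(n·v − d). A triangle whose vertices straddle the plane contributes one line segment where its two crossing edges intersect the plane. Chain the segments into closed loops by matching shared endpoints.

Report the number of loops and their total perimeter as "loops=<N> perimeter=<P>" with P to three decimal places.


loops=1 perimeter=8.588

Straddling triangles (7 of 14):
  (v1,v3,v2) [--+] → (0.881507, 1.10542, 0.6159)–(1.41383, 0, 0.6159)  len=1.2269
  (v3,v4,v2) [--+] → (-0.314577, 1.3784, 0.6159)–(0.881507, 1.10542, 0.6159)  len=1.2268
  (v4,v5,v2) [--+] → (-1.27384, 0.613454, 0.6159)–(-0.314577, 1.3784, 0.6159)  len=1.2269
  (v5,v6,v2) [--+] → (-1.27384, -0.613454, 0.6159)–(-1.27384, 0.613454, 0.6159)  len=1.2269
  (v6,v7,v2) [--+] → (-0.314577, -1.3784, 0.6159)–(-1.27384, -0.613454, 0.6159)  len=1.2269
  (v7,v8,v2) [--+] → (0.881507, -1.10542, 0.6159)–(-0.314577, -1.3784, 0.6159)  len=1.2268
  (v8,v1,v2) [--+] → (1.41383, 0, 0.6159)–(0.881507, -1.10542, 0.6159)  len=1.2269

Chained into 1 loop(s):
  loop 1: 7 segments, perimeter = 8.5883
Total perimeter = 8.588


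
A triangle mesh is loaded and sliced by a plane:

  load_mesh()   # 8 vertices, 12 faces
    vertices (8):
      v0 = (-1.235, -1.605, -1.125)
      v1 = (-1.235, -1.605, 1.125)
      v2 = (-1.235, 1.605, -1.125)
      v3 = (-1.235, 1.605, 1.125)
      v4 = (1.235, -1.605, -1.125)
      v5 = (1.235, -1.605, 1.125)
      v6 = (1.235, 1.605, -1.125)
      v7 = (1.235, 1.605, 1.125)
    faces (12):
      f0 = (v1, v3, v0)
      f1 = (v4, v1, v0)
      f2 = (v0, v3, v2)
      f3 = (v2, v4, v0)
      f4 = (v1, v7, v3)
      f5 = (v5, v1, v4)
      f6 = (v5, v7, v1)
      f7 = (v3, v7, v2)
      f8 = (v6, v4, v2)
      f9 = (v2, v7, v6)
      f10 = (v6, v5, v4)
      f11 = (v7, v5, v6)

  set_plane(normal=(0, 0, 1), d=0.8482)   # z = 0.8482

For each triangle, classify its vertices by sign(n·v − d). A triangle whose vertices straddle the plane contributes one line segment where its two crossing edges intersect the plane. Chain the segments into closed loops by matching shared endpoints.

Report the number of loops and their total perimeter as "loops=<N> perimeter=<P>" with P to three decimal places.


loops=1 perimeter=11.360

Straddling triangles (8 of 12):
  (v1,v3,v0) [++-] → (-1.235, 1.2101, 0.8482)–(-1.235, -1.605, 0.8482)  len=2.8151
  (v4,v1,v0) [-+-] → (-0.931135, -1.605, 0.8482)–(-1.235, -1.605, 0.8482)  len=0.3039
  (v0,v3,v2) [-+-] → (-1.235, 1.2101, 0.8482)–(-1.235, 1.605, 0.8482)  len=0.3949
  (v5,v1,v4) [++-] → (-0.931135, -1.605, 0.8482)–(1.235, -1.605, 0.8482)  len=2.1661
  (v3,v7,v2) [++-] → (0.931135, 1.605, 0.8482)–(-1.235, 1.605, 0.8482)  len=2.1661
  (v2,v7,v6) [-+-] → (0.931135, 1.605, 0.8482)–(1.235, 1.605, 0.8482)  len=0.3039
  (v6,v5,v4) [-+-] → (1.235, -1.2101, 0.8482)–(1.235, -1.605, 0.8482)  len=0.3949
  (v7,v5,v6) [++-] → (1.235, -1.2101, 0.8482)–(1.235, 1.605, 0.8482)  len=2.8151

Chained into 1 loop(s):
  loop 1: 8 segments, perimeter = 11.3600
Total perimeter = 11.360


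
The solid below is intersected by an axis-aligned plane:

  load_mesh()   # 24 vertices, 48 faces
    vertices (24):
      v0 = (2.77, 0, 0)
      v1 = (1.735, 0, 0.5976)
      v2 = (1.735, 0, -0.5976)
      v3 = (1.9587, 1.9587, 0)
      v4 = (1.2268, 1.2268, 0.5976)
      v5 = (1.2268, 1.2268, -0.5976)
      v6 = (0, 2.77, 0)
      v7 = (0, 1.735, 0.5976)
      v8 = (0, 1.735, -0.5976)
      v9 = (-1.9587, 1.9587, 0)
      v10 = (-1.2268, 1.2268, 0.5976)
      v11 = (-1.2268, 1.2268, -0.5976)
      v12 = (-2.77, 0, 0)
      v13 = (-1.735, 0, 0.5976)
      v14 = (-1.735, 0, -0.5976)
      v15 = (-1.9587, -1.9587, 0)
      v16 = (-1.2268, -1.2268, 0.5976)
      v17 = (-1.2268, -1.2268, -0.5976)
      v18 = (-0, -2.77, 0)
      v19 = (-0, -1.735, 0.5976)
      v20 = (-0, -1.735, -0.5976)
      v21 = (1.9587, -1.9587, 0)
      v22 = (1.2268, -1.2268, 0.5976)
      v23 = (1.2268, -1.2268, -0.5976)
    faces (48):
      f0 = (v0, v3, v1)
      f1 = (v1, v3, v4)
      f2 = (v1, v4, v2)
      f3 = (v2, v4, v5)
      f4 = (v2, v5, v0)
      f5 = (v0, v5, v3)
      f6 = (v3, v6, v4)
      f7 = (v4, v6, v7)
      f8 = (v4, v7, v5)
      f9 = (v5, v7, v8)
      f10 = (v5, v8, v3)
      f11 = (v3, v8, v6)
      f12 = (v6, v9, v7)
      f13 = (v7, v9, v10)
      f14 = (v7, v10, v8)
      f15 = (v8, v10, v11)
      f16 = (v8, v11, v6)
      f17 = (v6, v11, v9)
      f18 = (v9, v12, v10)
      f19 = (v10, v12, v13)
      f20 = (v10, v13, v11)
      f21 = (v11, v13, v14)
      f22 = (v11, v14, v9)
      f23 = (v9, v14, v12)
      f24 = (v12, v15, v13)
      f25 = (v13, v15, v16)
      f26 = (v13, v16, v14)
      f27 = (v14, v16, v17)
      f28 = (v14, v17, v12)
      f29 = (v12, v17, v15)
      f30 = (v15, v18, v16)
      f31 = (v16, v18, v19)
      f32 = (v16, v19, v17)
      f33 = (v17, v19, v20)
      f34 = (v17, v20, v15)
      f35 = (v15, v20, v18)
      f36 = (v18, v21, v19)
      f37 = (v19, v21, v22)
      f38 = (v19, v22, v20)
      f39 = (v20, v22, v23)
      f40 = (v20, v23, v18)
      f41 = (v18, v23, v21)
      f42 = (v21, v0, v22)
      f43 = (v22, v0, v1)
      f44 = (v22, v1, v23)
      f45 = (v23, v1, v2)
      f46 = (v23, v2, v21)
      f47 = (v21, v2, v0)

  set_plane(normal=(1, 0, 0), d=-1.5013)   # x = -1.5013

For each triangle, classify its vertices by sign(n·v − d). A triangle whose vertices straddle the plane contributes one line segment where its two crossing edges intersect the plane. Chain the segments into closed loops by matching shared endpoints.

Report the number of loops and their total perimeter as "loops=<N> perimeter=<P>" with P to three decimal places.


loops=2 perimeter=9.232

Straddling triangles (16 of 48):
  (v6,v9,v7) [+-+] → (-1.5013, 2.14816, 0)–(-1.5013, 1.90646, 0.139553)  len=0.2791
  (v7,v9,v10) [+-+] → (-1.5013, 1.90646, 0.139553)–(-1.5013, 1.5013, 0.373469)  len=0.4678
  (v6,v11,v9) [++-] → (-1.5013, 1.5013, -0.373469)–(-1.5013, 2.14816, 0)  len=0.7469
  (v9,v12,v10) [--+] → (-1.5013, 1.00858, 0.491301)–(-1.5013, 1.5013, 0.373469)  len=0.5066
  (v10,v12,v13) [+--] → (-1.5013, 1.00858, 0.491301)–(-1.5013, 0.564154, 0.5976)  len=0.4570
  (v10,v13,v11) [+-+] → (-1.5013, 0.564154, 0.5976)–(-1.5013, 0.564154, 0.0479773)  len=0.5496
  (v11,v13,v14) [+--] → (-1.5013, 0.564154, 0.0479773)–(-1.5013, 0.564154, -0.5976)  len=0.6456
  (v11,v14,v9) [+--] → (-1.5013, 0.564154, -0.5976)–(-1.5013, 1.5013, -0.373469)  len=0.9636
  (v13,v15,v16) [--+] → (-1.5013, -1.5013, 0.373469)–(-1.5013, -0.564154, 0.5976)  len=0.9636
  (v13,v16,v14) [-+-] → (-1.5013, -0.564154, 0.5976)–(-1.5013, -0.564154, -0.0479773)  len=0.6456
  (v14,v16,v17) [-++] → (-1.5013, -0.564154, -0.0479773)–(-1.5013, -0.564154, -0.5976)  len=0.5496
  (v14,v17,v12) [-+-] → (-1.5013, -0.564154, -0.5976)–(-1.5013, -1.00858, -0.491301)  len=0.4570
  (v12,v17,v15) [-+-] → (-1.5013, -1.00858, -0.491301)–(-1.5013, -1.5013, -0.373469)  len=0.5066
  (v15,v18,v16) [-++] → (-1.5013, -2.14816, 0)–(-1.5013, -1.5013, 0.373469)  len=0.7469
  (v17,v20,v15) [++-] → (-1.5013, -1.90646, -0.139553)–(-1.5013, -1.5013, -0.373469)  len=0.4678
  (v15,v20,v18) [-++] → (-1.5013, -1.90646, -0.139553)–(-1.5013, -2.14816, 0)  len=0.2791

Chained into 2 loop(s):
  loop 1: 8 segments, perimeter = 4.6162
  loop 2: 8 segments, perimeter = 4.6162
Total perimeter = 9.232


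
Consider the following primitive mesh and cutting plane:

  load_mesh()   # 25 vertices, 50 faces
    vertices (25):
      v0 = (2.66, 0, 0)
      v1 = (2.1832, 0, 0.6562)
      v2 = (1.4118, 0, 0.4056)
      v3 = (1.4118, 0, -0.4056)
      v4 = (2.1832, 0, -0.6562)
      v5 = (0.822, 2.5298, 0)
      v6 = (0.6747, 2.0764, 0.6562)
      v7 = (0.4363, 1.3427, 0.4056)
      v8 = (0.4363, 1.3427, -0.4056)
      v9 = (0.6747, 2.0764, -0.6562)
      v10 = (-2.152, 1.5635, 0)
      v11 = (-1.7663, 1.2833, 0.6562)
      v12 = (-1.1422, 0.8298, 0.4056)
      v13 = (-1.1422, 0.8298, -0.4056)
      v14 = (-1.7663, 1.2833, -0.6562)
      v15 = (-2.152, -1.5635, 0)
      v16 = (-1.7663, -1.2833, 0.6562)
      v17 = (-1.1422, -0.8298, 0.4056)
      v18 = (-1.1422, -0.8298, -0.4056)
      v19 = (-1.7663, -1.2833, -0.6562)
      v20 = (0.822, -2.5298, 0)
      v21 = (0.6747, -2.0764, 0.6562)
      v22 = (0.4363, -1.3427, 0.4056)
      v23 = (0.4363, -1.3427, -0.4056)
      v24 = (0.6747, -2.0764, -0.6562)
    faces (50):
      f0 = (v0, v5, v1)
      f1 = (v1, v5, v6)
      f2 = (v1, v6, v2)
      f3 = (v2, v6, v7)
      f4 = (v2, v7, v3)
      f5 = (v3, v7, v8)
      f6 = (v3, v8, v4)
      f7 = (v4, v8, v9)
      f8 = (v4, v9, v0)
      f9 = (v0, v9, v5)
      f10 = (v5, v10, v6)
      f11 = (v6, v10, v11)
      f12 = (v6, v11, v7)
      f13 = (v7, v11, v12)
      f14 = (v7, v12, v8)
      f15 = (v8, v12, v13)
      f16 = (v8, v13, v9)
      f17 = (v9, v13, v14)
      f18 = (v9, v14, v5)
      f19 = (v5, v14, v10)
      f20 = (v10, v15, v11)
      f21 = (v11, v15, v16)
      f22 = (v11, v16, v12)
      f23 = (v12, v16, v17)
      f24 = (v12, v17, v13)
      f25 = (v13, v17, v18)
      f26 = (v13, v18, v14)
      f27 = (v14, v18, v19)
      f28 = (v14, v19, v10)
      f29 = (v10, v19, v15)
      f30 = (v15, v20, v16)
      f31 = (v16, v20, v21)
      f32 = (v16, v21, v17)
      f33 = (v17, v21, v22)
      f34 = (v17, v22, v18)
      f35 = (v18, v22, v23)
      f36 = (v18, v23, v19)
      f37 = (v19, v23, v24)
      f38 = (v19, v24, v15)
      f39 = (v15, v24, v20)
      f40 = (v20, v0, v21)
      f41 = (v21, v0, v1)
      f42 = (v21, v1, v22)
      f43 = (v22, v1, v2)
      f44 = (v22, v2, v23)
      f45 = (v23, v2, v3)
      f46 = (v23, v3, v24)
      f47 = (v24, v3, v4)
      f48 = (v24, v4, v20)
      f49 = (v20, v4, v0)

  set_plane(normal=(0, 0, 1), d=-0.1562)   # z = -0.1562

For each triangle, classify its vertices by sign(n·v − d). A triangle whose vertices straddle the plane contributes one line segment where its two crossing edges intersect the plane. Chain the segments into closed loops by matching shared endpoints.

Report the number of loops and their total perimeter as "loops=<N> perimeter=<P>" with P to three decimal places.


Straddling triangles (20 of 50):
  (v2,v7,v3) [++-] → (1.11189, 0.412807, -0.1562)–(1.4118, 0, -0.1562)  len=0.5103
  (v3,v7,v8) [-+-] → (1.11189, 0.412807, -0.1562)–(0.4363, 1.3427, -0.1562)  len=1.1494
  (v4,v9,v0) [--+] → (2.18742, 0.49426, -0.1562)–(2.5465, 0, -0.1562)  len=0.6109
  (v0,v9,v5) [+-+] → (2.18742, 0.49426, -0.1562)–(0.786937, 2.42187, -0.1562)  len=2.3827
  (v7,v12,v8) [++-] → (-0.0490031, 1.18501, -0.1562)–(0.4363, 1.3427, -0.1562)  len=0.5103
  (v8,v12,v13) [-+-] → (-0.0490031, 1.18501, -0.1562)–(-1.1422, 0.8298, -0.1562)  len=1.1495
  (v9,v14,v5) [--+] → (0.205888, 2.23309, -0.1562)–(0.786937, 2.42187, -0.1562)  len=0.6109
  (v5,v14,v10) [+-+] → (0.205888, 2.23309, -0.1562)–(-2.06019, 1.4968, -0.1562)  len=2.3827
  (v12,v17,v13) [++-] → (-1.1422, 0.319563, -0.1562)–(-1.1422, 0.8298, -0.1562)  len=0.5102
  (v13,v17,v18) [-+-] → (-1.1422, 0.319563, -0.1562)–(-1.1422, -0.8298, -0.1562)  len=1.1494
  (v14,v19,v10) [--+] → (-2.06019, 0.885856, -0.1562)–(-2.06019, 1.4968, -0.1562)  len=0.6109
  (v10,v19,v15) [+-+] → (-2.06019, 0.885856, -0.1562)–(-2.06019, -1.4968, -0.1562)  len=2.3827
  (v17,v22,v18) [++-] → (-0.656897, -0.987489, -0.1562)–(-1.1422, -0.8298, -0.1562)  len=0.5103
  (v18,v22,v23) [-+-] → (-0.656897, -0.987489, -0.1562)–(0.4363, -1.3427, -0.1562)  len=1.1495
  (v19,v24,v15) [--+] → (-1.47914, -1.68559, -0.1562)–(-2.06019, -1.4968, -0.1562)  len=0.6109
  (v15,v24,v20) [+-+] → (-1.47914, -1.68559, -0.1562)–(0.786937, -2.42187, -0.1562)  len=2.3827
  (v22,v2,v23) [++-] → (0.736213, -0.929893, -0.1562)–(0.4363, -1.3427, -0.1562)  len=0.5103
  (v23,v2,v3) [-+-] → (0.736213, -0.929893, -0.1562)–(1.4118, 0, -0.1562)  len=1.1494
  (v24,v4,v20) [--+] → (1.14602, -1.92761, -0.1562)–(0.786937, -2.42187, -0.1562)  len=0.6109
  (v20,v4,v0) [+-+] → (1.14602, -1.92761, -0.1562)–(2.5465, 0, -0.1562)  len=2.3827

Chained into 2 loop(s):
  loop 1: 10 segments, perimeter = 8.2984
  loop 2: 10 segments, perimeter = 14.9681
Total perimeter = 23.266

loops=2 perimeter=23.266


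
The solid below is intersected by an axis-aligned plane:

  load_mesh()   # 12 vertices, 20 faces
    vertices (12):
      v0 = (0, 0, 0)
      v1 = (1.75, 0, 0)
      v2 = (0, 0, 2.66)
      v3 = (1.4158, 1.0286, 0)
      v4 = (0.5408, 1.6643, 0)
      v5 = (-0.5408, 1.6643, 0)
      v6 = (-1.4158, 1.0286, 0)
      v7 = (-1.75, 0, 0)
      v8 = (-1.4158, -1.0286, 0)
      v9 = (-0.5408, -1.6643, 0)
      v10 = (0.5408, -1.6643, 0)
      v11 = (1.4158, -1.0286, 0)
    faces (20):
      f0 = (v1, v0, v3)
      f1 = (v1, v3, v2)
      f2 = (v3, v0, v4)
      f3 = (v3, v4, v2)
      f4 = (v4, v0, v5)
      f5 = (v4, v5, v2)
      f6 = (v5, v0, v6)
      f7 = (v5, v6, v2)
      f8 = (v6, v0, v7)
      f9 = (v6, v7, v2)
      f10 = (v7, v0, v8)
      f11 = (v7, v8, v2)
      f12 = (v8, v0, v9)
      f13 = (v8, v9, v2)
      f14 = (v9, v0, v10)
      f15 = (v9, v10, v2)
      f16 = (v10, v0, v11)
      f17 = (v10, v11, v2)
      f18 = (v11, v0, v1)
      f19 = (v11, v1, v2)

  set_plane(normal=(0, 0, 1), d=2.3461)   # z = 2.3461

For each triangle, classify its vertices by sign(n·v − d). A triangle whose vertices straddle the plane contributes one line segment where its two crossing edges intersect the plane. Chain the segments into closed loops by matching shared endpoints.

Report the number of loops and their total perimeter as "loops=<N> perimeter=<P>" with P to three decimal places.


loops=1 perimeter=1.276

Straddling triangles (10 of 20):
  (v1,v3,v2) [--+] → (0.167075, 0.121383, 2.3461)–(0.206513, 0, 2.3461)  len=0.1276
  (v3,v4,v2) [--+] → (0.0638185, 0.1964, 2.3461)–(0.167075, 0.121383, 2.3461)  len=0.1276
  (v4,v5,v2) [--+] → (-0.0638185, 0.1964, 2.3461)–(0.0638185, 0.1964, 2.3461)  len=0.1276
  (v5,v6,v2) [--+] → (-0.167075, 0.121383, 2.3461)–(-0.0638185, 0.1964, 2.3461)  len=0.1276
  (v6,v7,v2) [--+] → (-0.206513, 0, 2.3461)–(-0.167075, 0.121383, 2.3461)  len=0.1276
  (v7,v8,v2) [--+] → (-0.167075, -0.121383, 2.3461)–(-0.206513, 0, 2.3461)  len=0.1276
  (v8,v9,v2) [--+] → (-0.0638185, -0.1964, 2.3461)–(-0.167075, -0.121383, 2.3461)  len=0.1276
  (v9,v10,v2) [--+] → (0.0638185, -0.1964, 2.3461)–(-0.0638185, -0.1964, 2.3461)  len=0.1276
  (v10,v11,v2) [--+] → (0.167075, -0.121383, 2.3461)–(0.0638185, -0.1964, 2.3461)  len=0.1276
  (v11,v1,v2) [--+] → (0.206513, 0, 2.3461)–(0.167075, -0.121383, 2.3461)  len=0.1276

Chained into 1 loop(s):
  loop 1: 10 segments, perimeter = 1.2763
Total perimeter = 1.276


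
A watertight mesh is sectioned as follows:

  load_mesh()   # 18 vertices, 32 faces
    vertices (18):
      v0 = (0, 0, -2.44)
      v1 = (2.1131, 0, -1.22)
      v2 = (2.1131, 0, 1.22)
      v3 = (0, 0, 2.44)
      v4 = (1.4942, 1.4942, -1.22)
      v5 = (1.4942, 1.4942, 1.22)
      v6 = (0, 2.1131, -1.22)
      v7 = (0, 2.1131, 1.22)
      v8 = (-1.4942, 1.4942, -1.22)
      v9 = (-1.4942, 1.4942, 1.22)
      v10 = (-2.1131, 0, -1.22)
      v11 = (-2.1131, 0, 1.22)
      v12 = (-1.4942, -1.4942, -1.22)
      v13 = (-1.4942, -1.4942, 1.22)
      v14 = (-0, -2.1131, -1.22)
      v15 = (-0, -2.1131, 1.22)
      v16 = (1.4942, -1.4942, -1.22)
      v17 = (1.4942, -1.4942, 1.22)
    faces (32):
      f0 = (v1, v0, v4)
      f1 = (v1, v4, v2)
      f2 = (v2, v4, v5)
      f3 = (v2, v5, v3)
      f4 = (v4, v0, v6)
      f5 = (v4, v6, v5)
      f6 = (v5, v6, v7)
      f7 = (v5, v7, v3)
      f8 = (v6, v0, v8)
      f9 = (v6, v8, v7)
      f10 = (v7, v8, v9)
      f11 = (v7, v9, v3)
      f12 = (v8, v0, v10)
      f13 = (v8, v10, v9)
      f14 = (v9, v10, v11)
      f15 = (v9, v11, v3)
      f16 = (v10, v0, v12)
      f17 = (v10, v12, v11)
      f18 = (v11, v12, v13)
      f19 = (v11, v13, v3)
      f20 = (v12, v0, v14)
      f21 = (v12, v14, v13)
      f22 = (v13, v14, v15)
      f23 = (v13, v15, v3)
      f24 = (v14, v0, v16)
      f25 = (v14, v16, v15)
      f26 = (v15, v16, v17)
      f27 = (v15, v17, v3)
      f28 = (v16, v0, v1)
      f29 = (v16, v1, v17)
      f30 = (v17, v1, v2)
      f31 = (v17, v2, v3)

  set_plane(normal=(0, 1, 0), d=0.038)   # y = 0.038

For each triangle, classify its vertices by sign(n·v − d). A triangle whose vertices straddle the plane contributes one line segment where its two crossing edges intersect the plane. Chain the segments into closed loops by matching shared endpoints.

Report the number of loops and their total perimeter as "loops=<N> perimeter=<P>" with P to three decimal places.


Straddling triangles (12 of 32):
  (v1,v0,v4) [--+] → (0.038, 0.038, -2.40897)–(2.09736, 0.038, -1.22)  len=2.3779
  (v1,v4,v2) [-+-] → (2.09736, 0.038, -1.22)–(2.09736, 0.038, 1.15795)  len=2.3779
  (v2,v4,v5) [-++] → (2.09736, 0.038, 1.15795)–(2.09736, 0.038, 1.22)  len=0.0621
  (v2,v5,v3) [-+-] → (2.09736, 0.038, 1.22)–(0.038, 0.038, 2.40897)  len=2.3779
  (v4,v0,v6) [+-+] → (0.038, 0.038, -2.40897)–(0, 0.038, -2.41806)  len=0.0391
  (v5,v7,v3) [++-] → (0, 0.038, 2.41806)–(0.038, 0.038, 2.40897)  len=0.0391
  (v6,v0,v8) [+-+] → (0, 0.038, -2.41806)–(-0.038, 0.038, -2.40897)  len=0.0391
  (v7,v9,v3) [++-] → (-0.038, 0.038, 2.40897)–(0, 0.038, 2.41806)  len=0.0391
  (v8,v0,v10) [+--] → (-0.038, 0.038, -2.40897)–(-2.09736, 0.038, -1.22)  len=2.3779
  (v8,v10,v9) [+-+] → (-2.09736, 0.038, -1.22)–(-2.09736, 0.038, -1.15795)  len=0.0621
  (v9,v10,v11) [+--] → (-2.09736, 0.038, -1.15795)–(-2.09736, 0.038, 1.22)  len=2.3779
  (v9,v11,v3) [+--] → (-2.09736, 0.038, 1.22)–(-0.038, 0.038, 2.40897)  len=2.3779

Chained into 1 loop(s):
  loop 1: 12 segments, perimeter = 14.5481
Total perimeter = 14.548

loops=1 perimeter=14.548


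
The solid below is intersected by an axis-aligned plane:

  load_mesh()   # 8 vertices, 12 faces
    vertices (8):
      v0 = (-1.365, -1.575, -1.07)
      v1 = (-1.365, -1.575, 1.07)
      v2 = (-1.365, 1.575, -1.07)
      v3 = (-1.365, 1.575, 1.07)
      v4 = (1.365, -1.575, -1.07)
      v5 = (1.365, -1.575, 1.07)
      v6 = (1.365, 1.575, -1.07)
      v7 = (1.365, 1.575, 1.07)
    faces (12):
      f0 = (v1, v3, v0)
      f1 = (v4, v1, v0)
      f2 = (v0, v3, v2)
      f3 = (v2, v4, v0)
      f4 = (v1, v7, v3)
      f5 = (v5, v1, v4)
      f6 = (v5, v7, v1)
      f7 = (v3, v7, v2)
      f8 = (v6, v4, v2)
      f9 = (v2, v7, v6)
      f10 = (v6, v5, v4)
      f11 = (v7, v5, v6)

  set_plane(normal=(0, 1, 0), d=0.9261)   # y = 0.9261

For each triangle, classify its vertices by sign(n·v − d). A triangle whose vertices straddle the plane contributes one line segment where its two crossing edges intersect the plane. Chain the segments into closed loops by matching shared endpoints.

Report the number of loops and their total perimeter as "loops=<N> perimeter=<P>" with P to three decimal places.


Straddling triangles (8 of 12):
  (v1,v3,v0) [-+-] → (-1.365, 0.9261, 1.07)–(-1.365, 0.9261, 0.62916)  len=0.4408
  (v0,v3,v2) [-++] → (-1.365, 0.9261, 0.62916)–(-1.365, 0.9261, -1.07)  len=1.6992
  (v2,v4,v0) [+--] → (-0.80262, 0.9261, -1.07)–(-1.365, 0.9261, -1.07)  len=0.5624
  (v1,v7,v3) [-++] → (0.80262, 0.9261, 1.07)–(-1.365, 0.9261, 1.07)  len=2.1676
  (v5,v7,v1) [-+-] → (1.365, 0.9261, 1.07)–(0.80262, 0.9261, 1.07)  len=0.5624
  (v6,v4,v2) [+-+] → (1.365, 0.9261, -1.07)–(-0.80262, 0.9261, -1.07)  len=2.1676
  (v6,v5,v4) [+--] → (1.365, 0.9261, -0.62916)–(1.365, 0.9261, -1.07)  len=0.4408
  (v7,v5,v6) [+-+] → (1.365, 0.9261, 1.07)–(1.365, 0.9261, -0.62916)  len=1.6992

Chained into 1 loop(s):
  loop 1: 8 segments, perimeter = 9.7400
Total perimeter = 9.740

loops=1 perimeter=9.740


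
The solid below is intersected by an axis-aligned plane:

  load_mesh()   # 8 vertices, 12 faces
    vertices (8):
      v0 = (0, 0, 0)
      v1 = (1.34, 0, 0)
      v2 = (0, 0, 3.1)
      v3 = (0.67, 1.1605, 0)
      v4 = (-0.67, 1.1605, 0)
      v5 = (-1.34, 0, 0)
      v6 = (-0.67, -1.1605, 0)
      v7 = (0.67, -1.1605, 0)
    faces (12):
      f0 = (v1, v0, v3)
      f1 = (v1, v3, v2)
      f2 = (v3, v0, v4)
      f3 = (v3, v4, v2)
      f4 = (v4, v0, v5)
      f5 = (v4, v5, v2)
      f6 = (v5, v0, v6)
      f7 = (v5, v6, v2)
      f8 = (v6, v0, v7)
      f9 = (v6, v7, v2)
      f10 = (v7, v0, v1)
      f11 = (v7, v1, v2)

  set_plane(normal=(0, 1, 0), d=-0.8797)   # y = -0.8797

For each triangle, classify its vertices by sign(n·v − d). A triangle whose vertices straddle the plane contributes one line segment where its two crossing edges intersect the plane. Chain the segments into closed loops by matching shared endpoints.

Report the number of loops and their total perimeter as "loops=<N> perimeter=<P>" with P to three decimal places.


loops=1 perimeter=4.314

Straddling triangles (6 of 12):
  (v5,v0,v6) [++-] → (-0.507884, -0.8797, 0)–(-0.832116, -0.8797, 0)  len=0.3242
  (v5,v6,v2) [+-+] → (-0.832116, -0.8797, 0)–(-0.507884, -0.8797, 0.75009)  len=0.8172
  (v6,v0,v7) [-+-] → (-0.507884, -0.8797, 0)–(0.507884, -0.8797, 0)  len=1.0158
  (v6,v7,v2) [--+] → (0.507884, -0.8797, 0.75009)–(-0.507884, -0.8797, 0.75009)  len=1.0158
  (v7,v0,v1) [-++] → (0.507884, -0.8797, 0)–(0.832116, -0.8797, 0)  len=0.3242
  (v7,v1,v2) [-++] → (0.832116, -0.8797, 0)–(0.507884, -0.8797, 0.75009)  len=0.8172

Chained into 1 loop(s):
  loop 1: 6 segments, perimeter = 4.3143
Total perimeter = 4.314


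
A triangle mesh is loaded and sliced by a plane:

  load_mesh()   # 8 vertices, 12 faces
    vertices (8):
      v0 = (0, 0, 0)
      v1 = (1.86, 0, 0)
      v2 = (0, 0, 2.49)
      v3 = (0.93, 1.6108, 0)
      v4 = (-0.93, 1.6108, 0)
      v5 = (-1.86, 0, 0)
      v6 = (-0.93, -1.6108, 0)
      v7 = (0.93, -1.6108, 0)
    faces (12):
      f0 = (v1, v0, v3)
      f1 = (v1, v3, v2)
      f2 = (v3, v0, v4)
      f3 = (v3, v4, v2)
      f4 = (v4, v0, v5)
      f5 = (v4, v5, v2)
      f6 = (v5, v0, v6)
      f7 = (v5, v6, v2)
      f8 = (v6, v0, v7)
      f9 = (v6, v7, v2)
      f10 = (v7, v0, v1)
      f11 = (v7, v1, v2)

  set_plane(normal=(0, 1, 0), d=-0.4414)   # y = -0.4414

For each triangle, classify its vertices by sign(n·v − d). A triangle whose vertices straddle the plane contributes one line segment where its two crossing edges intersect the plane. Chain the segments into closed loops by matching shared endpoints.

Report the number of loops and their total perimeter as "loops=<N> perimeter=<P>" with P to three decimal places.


loops=1 perimeter=8.233

Straddling triangles (6 of 12):
  (v5,v0,v6) [++-] → (-0.254844, -0.4414, 0)–(-1.60516, -0.4414, 0)  len=1.3503
  (v5,v6,v2) [+-+] → (-1.60516, -0.4414, 0)–(-0.254844, -0.4414, 1.80768)  len=2.2563
  (v6,v0,v7) [-+-] → (-0.254844, -0.4414, 0)–(0.254844, -0.4414, 0)  len=0.5097
  (v6,v7,v2) [--+] → (0.254844, -0.4414, 1.80768)–(-0.254844, -0.4414, 1.80768)  len=0.5097
  (v7,v0,v1) [-++] → (0.254844, -0.4414, 0)–(1.60516, -0.4414, 0)  len=1.3503
  (v7,v1,v2) [-++] → (1.60516, -0.4414, 0)–(0.254844, -0.4414, 1.80768)  len=2.2563

Chained into 1 loop(s):
  loop 1: 6 segments, perimeter = 8.2327
Total perimeter = 8.233


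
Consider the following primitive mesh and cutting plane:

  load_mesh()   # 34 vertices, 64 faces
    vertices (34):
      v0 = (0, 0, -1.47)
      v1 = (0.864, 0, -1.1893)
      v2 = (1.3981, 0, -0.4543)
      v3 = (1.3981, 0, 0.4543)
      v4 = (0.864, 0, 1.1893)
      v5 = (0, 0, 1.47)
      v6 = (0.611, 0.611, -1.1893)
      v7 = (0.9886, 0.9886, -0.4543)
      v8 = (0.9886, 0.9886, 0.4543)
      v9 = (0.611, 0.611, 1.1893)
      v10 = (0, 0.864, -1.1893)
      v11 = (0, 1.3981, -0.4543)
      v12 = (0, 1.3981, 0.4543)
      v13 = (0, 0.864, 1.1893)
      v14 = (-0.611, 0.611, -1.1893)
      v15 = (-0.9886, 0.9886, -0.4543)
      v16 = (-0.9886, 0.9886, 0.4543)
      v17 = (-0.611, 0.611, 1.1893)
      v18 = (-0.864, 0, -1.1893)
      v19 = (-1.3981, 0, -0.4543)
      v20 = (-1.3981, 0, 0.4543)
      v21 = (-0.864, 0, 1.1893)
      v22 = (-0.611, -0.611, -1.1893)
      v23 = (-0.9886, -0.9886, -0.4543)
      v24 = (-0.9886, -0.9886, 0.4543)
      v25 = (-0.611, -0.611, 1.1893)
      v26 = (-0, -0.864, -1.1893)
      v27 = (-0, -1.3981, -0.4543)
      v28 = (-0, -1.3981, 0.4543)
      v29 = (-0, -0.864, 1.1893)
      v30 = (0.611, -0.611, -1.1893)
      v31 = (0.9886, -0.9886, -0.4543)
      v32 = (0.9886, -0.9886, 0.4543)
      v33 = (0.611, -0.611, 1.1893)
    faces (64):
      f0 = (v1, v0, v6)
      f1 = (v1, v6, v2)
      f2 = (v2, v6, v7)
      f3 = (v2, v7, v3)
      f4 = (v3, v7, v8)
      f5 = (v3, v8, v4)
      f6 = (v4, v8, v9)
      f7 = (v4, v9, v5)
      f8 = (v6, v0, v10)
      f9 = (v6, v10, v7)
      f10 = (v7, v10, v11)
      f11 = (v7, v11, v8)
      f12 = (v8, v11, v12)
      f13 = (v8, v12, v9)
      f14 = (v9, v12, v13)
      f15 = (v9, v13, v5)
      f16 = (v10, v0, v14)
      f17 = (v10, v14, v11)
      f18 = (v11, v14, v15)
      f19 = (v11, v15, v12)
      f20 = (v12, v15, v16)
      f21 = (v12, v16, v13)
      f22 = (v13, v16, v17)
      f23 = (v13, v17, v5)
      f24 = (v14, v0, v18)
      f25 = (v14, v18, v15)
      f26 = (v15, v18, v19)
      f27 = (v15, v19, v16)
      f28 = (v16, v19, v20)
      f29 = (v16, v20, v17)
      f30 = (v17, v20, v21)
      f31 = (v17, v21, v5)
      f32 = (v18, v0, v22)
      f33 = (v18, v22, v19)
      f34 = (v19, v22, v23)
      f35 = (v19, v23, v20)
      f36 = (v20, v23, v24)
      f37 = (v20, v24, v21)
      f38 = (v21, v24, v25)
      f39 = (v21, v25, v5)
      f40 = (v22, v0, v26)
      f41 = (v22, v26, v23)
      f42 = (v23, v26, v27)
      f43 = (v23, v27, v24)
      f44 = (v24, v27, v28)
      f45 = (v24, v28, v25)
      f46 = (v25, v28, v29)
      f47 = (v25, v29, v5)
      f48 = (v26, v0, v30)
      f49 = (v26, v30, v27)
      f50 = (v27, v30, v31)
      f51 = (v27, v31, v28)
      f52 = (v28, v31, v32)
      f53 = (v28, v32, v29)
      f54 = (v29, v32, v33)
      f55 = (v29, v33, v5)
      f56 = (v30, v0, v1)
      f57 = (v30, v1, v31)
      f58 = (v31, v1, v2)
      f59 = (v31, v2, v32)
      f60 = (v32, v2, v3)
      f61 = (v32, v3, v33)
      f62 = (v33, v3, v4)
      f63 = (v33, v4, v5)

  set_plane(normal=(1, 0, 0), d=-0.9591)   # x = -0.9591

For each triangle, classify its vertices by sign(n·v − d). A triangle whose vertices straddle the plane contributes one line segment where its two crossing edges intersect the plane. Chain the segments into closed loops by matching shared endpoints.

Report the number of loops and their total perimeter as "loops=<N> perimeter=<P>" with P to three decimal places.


loops=1 perimeter=6.517

Straddling triangles (18 of 64):
  (v11,v14,v15) [++-] → (-0.9591, 0.9591, -0.511722)–(-0.9591, 1.00082, -0.4543)  len=0.0710
  (v11,v15,v12) [+-+] → (-0.9591, 1.00082, -0.4543)–(-0.9591, 1.00082, -0.427187)  len=0.0271
  (v12,v15,v16) [+--] → (-0.9591, 1.00082, -0.427187)–(-0.9591, 1.00082, 0.4543)  len=0.8815
  (v12,v16,v13) [+-+] → (-0.9591, 1.00082, 0.4543)–(-0.9591, 0.984882, 0.476233)  len=0.0271
  (v13,v16,v17) [+-+] → (-0.9591, 0.984882, 0.476233)–(-0.9591, 0.9591, 0.511722)  len=0.0439
  (v14,v18,v15) [++-] → (-0.9591, 0.754541, -0.628317)–(-0.9591, 0.9591, -0.511722)  len=0.2355
  (v15,v18,v19) [-+-] → (-0.9591, 0.754541, -0.628317)–(-0.9591, 0, -1.05843)  len=0.8685
  (v16,v20,v17) [--+] → (-0.9591, 0.340781, 0.864242)–(-0.9591, 0.9591, 0.511722)  len=0.7118
  (v17,v20,v21) [+-+] → (-0.9591, 0.340781, 0.864242)–(-0.9591, 0, 1.05843)  len=0.3922
  (v18,v22,v19) [++-] → (-0.9591, -0.340781, -0.864242)–(-0.9591, 0, -1.05843)  len=0.3922
  (v19,v22,v23) [-+-] → (-0.9591, -0.340781, -0.864242)–(-0.9591, -0.9591, -0.511722)  len=0.7118
  (v20,v24,v21) [--+] → (-0.9591, -0.754541, 0.628317)–(-0.9591, 0, 1.05843)  len=0.8685
  (v21,v24,v25) [+-+] → (-0.9591, -0.754541, 0.628317)–(-0.9591, -0.9591, 0.511722)  len=0.2355
  (v22,v26,v23) [++-] → (-0.9591, -0.984882, -0.476233)–(-0.9591, -0.9591, -0.511722)  len=0.0439
  (v23,v26,v27) [-++] → (-0.9591, -0.984882, -0.476233)–(-0.9591, -1.00082, -0.4543)  len=0.0271
  (v23,v27,v24) [-+-] → (-0.9591, -1.00082, -0.4543)–(-0.9591, -1.00082, 0.427187)  len=0.8815
  (v24,v27,v28) [-++] → (-0.9591, -1.00082, 0.427187)–(-0.9591, -1.00082, 0.4543)  len=0.0271
  (v24,v28,v25) [-++] → (-0.9591, -1.00082, 0.4543)–(-0.9591, -0.9591, 0.511722)  len=0.0710

Chained into 1 loop(s):
  loop 1: 18 segments, perimeter = 6.5170
Total perimeter = 6.517
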